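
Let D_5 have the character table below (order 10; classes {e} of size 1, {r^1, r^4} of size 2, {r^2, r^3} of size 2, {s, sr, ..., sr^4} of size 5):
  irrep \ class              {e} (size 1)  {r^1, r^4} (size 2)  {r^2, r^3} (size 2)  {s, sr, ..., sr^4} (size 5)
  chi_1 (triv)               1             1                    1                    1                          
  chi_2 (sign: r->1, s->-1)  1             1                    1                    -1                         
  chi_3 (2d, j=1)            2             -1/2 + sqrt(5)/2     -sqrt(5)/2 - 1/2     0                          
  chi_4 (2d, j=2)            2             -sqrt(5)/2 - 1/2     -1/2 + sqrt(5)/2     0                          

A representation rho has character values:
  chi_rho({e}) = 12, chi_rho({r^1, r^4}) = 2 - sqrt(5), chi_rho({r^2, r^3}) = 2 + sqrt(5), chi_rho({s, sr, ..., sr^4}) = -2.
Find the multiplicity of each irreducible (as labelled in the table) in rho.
Multiplicities: chi_1: 1, chi_2: 3, chi_3: 1, chi_4: 3.

Argument: Use <chi_rho, chi> = (1/|G|) sum_C |C| * chi_rho(C) * conj(chi(C)) with |G| = 10 for each irreducible chi in the table:
  <chi_rho, chi_1> = (1/10)[1*(12)*conj(1) + 2*(2 - sqrt(5))*conj(1) + 2*(2 + sqrt(5))*conj(1) + 5*(-2)*conj(1)]
      = (1/10)[(12) + (4 - 2*sqrt(5)) + (4 + 2*sqrt(5)) + (-10)] = 10/10 = 1
  <chi_rho, chi_2> = (1/10)[1*(12)*conj(1) + 2*(2 - sqrt(5))*conj(1) + 2*(2 + sqrt(5))*conj(1) + 5*(-2)*conj(-1)]
      = (1/10)[(12) + (4 - 2*sqrt(5)) + (4 + 2*sqrt(5)) + (10)] = 30/10 = 3
  <chi_rho, chi_3> = (1/10)[1*(12)*conj(2) + 2*(2 - sqrt(5))*conj(-1/2 + sqrt(5)/2) + 2*(2 + sqrt(5))*conj(-sqrt(5)/2 - 1/2) + 5*(-2)*conj(0)]
      = (1/10)[(24) + (-7 + 3*sqrt(5)) + (-7 - 3*sqrt(5)) + (0)] = 10/10 = 1
  <chi_rho, chi_4> = (1/10)[1*(12)*conj(2) + 2*(2 - sqrt(5))*conj(-sqrt(5)/2 - 1/2) + 2*(2 + sqrt(5))*conj(-1/2 + sqrt(5)/2) + 5*(-2)*conj(0)]
      = (1/10)[(24) + (3 - sqrt(5)) + (sqrt(5) + 3) + (0)] = 30/10 = 3
Dimension check: dim(rho) = sum (mult * dim) = 1*1 + 3*1 + 1*2 + 3*2 = 12 = chi_rho(e) = 12.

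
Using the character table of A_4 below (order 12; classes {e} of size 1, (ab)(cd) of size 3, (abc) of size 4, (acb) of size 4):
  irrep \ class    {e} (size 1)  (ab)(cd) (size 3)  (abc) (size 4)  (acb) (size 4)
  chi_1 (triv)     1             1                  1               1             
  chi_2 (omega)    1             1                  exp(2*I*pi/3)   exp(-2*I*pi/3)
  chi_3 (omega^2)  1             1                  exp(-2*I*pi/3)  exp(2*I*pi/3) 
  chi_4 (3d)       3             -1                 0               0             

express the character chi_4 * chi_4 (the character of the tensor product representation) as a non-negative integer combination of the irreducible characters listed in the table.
chi_4 tensor chi_4 = chi_1 + chi_2 + chi_3 + 2*chi_4 (all other irreducibles have multiplicity 0).

Reasoning: The character of a tensor product is the pointwise product (chi_4 * chi_4)(C) = chi_4(C) * chi_4(C):
  {e}: (3)*(3), (ab)(cd): (-1)*(-1), (abc): (0)*(0), (acb): (0)*(0)
so (chi_4 * chi_4) takes values
  {e} -> 9, (ab)(cd) -> 1, (abc) -> 0, (acb) -> 0.
Now take the inner product of this character with each irreducible chi from the table, <chi_4*chi_4, chi> = (1/12) sum_C |C| (chi_4*chi_4)(C) conj(chi(C)):
  <chi_4*chi_4, chi_1> = (1/12)[1*(9)*conj(1) + 3*(1)*conj(1) + 4*(0)*conj(1) + 4*(0)*conj(1)]
      = (1/12)[(9) + (3) + (0) + (0)] = 12/12 = 1
  <chi_4*chi_4, chi_2> = (1/12)[1*(9)*conj(1) + 3*(1)*conj(1) + 4*(0)*conj(exp(2*I*pi/3)) + 4*(0)*conj(exp(-2*I*pi/3))]
      = (1/12)[(9) + (3) + (0) + (0)] = 12/12 = 1
  <chi_4*chi_4, chi_3> = (1/12)[1*(9)*conj(1) + 3*(1)*conj(1) + 4*(0)*conj(exp(-2*I*pi/3)) + 4*(0)*conj(exp(2*I*pi/3))]
      = (1/12)[(9) + (3) + (0) + (0)] = 12/12 = 1
  <chi_4*chi_4, chi_4> = (1/12)[1*(9)*conj(3) + 3*(1)*conj(-1) + 4*(0)*conj(0) + 4*(0)*conj(0)]
      = (1/12)[(27) + (-3) + (0) + (0)] = 24/12 = 2
(Exp terms are combined using exp(i*s)*conj(exp(i*t)) = exp(i*(s-t)), and sums of them are collapsed using the identity that for every m > 1 the m distinct m-th roots of unity sum to 0, e.g. 1 + exp(2*I*pi/3) + exp(-2*I*pi/3) = 0.)
Hence the multiplicities are chi_1: 1, chi_2: 1, chi_3: 1, chi_4: 2. Dimension check: dim(chi_4)*dim(chi_4) = 3*3 = 9 and sum (mult * dim) = 1*1 + 1*1 + 1*1 + 2*3 = 9.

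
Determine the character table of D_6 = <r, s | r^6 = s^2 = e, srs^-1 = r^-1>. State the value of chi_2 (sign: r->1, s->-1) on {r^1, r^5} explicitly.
Conjugacy classes: {e} of size 1, {r^3} of size 1, {r^1, r^5} of size 2, {r^2, r^4} of size 2, {s, sr^2, ...} of size 3, {sr, sr^3, ...} of size 3.
Character table:
  irrep \ class              {e} (size 1)  {r^3} (size 1)  {r^1, r^5} (size 2)  {r^2, r^4} (size 2)  {s, sr^2, ...} (size 3)  {sr, sr^3, ...} (size 3)
  chi_1 (triv)               1             1               1                    1                    1                        1                       
  chi_2 (sign: r->1, s->-1)  1             1               1                    1                    -1                       -1                      
  chi_3 (r->-1, s->1)        1             -1              -1                   1                    1                        -1                      
  chi_4 (r->-1, s->-1)       1             -1              -1                   1                    -1                       1                       
  chi_5 (2d, j=1)            2             -2              1                    -1                   0                        0                       
  chi_6 (2d, j=2)            2             2               -1                   -1                   0                        0                       

Spot check: chi_2 (sign: r->1, s->-1) on {r^1, r^5} = 1.

Explanation: D_6 has order 2*6 = 12 with 6 conjugacy classes, hence 6 irreducibles. Sum of squared dims 1 + 1 + 1 + 1 + 4 + 4 = 12 = |G|. Linear characters come from the abelianisation; the 2-dimensional irreps have character r^k -> 2*cos(2*pi*j*k/6), reflections -> 0.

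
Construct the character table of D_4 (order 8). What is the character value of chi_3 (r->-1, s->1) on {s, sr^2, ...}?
Conjugacy classes: {e} of size 1, {r^2} of size 1, {r^1, r^3} of size 2, {s, sr^2, ...} of size 2, {sr, sr^3, ...} of size 2.
Character table:
  irrep \ class              {e} (size 1)  {r^2} (size 1)  {r^1, r^3} (size 2)  {s, sr^2, ...} (size 2)  {sr, sr^3, ...} (size 2)
  chi_1 (triv)               1             1               1                    1                        1                       
  chi_2 (sign: r->1, s->-1)  1             1               1                    -1                       -1                      
  chi_3 (r->-1, s->1)        1             1               -1                   1                        -1                      
  chi_4 (r->-1, s->-1)       1             1               -1                   -1                       1                       
  chi_5 (2d, j=1)            2             -2              0                    0                        0                       

Spot check: chi_3 (r->-1, s->1) on {s, sr^2, ...} = 1.

Explanation: D_4 has order 2*4 = 8 with 5 conjugacy classes, hence 5 irreducibles. Sum of squared dims 1 + 1 + 1 + 1 + 4 = 8 = |G|. Linear characters come from the abelianisation; the 2-dimensional irreps have character r^k -> 2*cos(2*pi*j*k/4), reflections -> 0.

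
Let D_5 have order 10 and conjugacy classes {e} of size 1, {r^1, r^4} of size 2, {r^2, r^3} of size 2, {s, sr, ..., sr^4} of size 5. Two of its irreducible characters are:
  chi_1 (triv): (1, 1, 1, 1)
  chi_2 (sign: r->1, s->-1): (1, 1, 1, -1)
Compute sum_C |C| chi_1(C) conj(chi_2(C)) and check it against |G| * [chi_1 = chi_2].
Sum = 0; so <chi_1, chi_2> = 0 (distinct irreducibles are orthogonal).

Solution. Compute term by term over conjugacy classes (|C| * chi_1(C) * conj(chi_2(C))):
  1*(1)*conj(1) + 2*(1)*conj(1) + 2*(1)*conj(1) + 5*(1)*conj(-1)
  = (1) + (2) + (2) + (-5)
  = 0.
Dividing by |G| = 10 gives 0/10 = 0, matching the row-orthogonality relation <chi_1, chi_2> = [chi_1 = chi_2].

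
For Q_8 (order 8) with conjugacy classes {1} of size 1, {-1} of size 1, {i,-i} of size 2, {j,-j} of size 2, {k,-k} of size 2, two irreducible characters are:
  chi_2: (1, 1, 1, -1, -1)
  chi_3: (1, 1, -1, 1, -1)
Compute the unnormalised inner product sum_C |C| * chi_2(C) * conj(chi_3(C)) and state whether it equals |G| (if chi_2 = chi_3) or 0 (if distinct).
Sum = 0; so <chi_2, chi_3> = 0 (distinct irreducibles are orthogonal).

Solution. Compute term by term over conjugacy classes (|C| * chi_2(C) * conj(chi_3(C))):
  1*(1)*conj(1) + 1*(1)*conj(1) + 2*(1)*conj(-1) + 2*(-1)*conj(1) + 2*(-1)*conj(-1)
  = (1) + (1) + (-2) + (-2) + (2)
  = 0.
Dividing by |G| = 8 gives 0/8 = 0, matching the row-orthogonality relation <chi_2, chi_3> = [chi_2 = chi_3].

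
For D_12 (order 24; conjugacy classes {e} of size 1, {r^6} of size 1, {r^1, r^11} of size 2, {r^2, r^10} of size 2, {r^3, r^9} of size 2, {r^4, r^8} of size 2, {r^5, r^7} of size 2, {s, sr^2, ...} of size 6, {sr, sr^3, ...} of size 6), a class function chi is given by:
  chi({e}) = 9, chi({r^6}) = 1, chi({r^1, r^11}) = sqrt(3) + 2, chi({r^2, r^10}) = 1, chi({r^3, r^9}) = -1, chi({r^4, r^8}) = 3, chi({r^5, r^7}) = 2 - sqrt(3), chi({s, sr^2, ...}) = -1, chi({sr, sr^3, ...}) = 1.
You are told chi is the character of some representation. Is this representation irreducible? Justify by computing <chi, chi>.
Not irreducible (reducible): <chi, chi> = 6 > 1.

Explanation: <chi, chi> = (1/|G|) sum_C |C| * |chi(C)|^2 = (1/24)[1*|9|^2 + 1*|1|^2 + 2*|sqrt(3) + 2|^2 + 2*|1|^2 + 2*|-1|^2 + 2*|3|^2 + 2*|2 - sqrt(3)|^2 + 6*|-1|^2 + 6*|1|^2]
  = (1/24)[(81) + (1) + (8*sqrt(3) + 14) + (2) + (2) + (18) + (14 - 8*sqrt(3)) + (6) + (6)] = 144/24 = 6.
A character is irreducible iff <chi, chi> = 1, so this representation is reducible.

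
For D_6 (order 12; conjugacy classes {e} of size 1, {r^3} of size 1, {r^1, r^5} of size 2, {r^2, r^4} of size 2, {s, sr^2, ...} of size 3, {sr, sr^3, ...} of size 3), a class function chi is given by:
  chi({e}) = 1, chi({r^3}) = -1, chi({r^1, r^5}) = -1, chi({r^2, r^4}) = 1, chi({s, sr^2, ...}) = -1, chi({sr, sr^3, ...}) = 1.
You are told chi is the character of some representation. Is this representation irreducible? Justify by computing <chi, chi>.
Irreducible: <chi, chi> = 1.

Argument: <chi, chi> = (1/|G|) sum_C |C| * |chi(C)|^2 = (1/12)[1*|1|^2 + 1*|-1|^2 + 2*|-1|^2 + 2*|1|^2 + 3*|-1|^2 + 3*|1|^2]
  = (1/12)[(1) + (1) + (2) + (2) + (3) + (3)] = 12/12 = 1.
A character is irreducible iff <chi, chi> = 1, so this representation is irreducible.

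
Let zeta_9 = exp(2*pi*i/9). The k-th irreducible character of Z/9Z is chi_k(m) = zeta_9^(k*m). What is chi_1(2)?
chi_1(2) = zeta_9^2 = exp(4*I*pi/9)

Proof sketch: chi_1(2) = zeta_9^(1*2) = zeta_9^2. Since zeta_9^9 = 1, this equals zeta_9^2 = exp(2*pi*i*2/9) = exp(4*I*pi/9).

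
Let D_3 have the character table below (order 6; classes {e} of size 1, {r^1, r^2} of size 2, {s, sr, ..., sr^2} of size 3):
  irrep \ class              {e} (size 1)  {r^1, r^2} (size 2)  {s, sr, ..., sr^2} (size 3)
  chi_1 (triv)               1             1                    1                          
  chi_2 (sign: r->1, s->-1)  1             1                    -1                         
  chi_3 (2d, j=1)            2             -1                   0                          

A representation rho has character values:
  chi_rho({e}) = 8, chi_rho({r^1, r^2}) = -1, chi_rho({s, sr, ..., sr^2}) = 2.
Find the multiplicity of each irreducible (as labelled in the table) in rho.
Multiplicities: chi_1: 2, chi_2: 0, chi_3: 3.

Use <chi_rho, chi> = (1/|G|) sum_C |C| * chi_rho(C) * conj(chi(C)) with |G| = 6 for each irreducible chi in the table:
  <chi_rho, chi_1> = (1/6)[1*(8)*conj(1) + 2*(-1)*conj(1) + 3*(2)*conj(1)]
      = (1/6)[(8) + (-2) + (6)] = 12/6 = 2
  <chi_rho, chi_2> = (1/6)[1*(8)*conj(1) + 2*(-1)*conj(1) + 3*(2)*conj(-1)]
      = (1/6)[(8) + (-2) + (-6)] = 0/6 = 0
  <chi_rho, chi_3> = (1/6)[1*(8)*conj(2) + 2*(-1)*conj(-1) + 3*(2)*conj(0)]
      = (1/6)[(16) + (2) + (0)] = 18/6 = 3
Dimension check: dim(rho) = sum (mult * dim) = 2*1 + 0*1 + 3*2 = 8 = chi_rho(e) = 8.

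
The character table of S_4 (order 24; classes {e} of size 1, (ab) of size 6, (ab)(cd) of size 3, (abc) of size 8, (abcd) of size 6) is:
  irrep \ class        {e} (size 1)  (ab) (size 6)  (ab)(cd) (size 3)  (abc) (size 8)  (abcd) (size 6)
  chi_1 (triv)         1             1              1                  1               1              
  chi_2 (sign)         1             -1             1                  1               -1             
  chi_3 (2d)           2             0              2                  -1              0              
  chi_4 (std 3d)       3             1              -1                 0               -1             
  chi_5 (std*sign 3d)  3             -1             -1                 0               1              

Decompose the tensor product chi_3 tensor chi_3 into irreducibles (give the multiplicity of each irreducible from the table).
chi_3 tensor chi_3 = chi_1 + chi_2 + chi_3 (all other irreducibles have multiplicity 0).

Proof sketch: The character of a tensor product is the pointwise product (chi_3 * chi_3)(C) = chi_3(C) * chi_3(C):
  {e}: (2)*(2), (ab): (0)*(0), (ab)(cd): (2)*(2), (abc): (-1)*(-1), (abcd): (0)*(0)
so (chi_3 * chi_3) takes values
  {e} -> 4, (ab) -> 0, (ab)(cd) -> 4, (abc) -> 1, (abcd) -> 0.
Now take the inner product of this character with each irreducible chi from the table, <chi_3*chi_3, chi> = (1/24) sum_C |C| (chi_3*chi_3)(C) conj(chi(C)):
  <chi_3*chi_3, chi_1> = (1/24)[1*(4)*conj(1) + 6*(0)*conj(1) + 3*(4)*conj(1) + 8*(1)*conj(1) + 6*(0)*conj(1)]
      = (1/24)[(4) + (0) + (12) + (8) + (0)] = 24/24 = 1
  <chi_3*chi_3, chi_2> = (1/24)[1*(4)*conj(1) + 6*(0)*conj(-1) + 3*(4)*conj(1) + 8*(1)*conj(1) + 6*(0)*conj(-1)]
      = (1/24)[(4) + (0) + (12) + (8) + (0)] = 24/24 = 1
  <chi_3*chi_3, chi_3> = (1/24)[1*(4)*conj(2) + 6*(0)*conj(0) + 3*(4)*conj(2) + 8*(1)*conj(-1) + 6*(0)*conj(0)]
      = (1/24)[(8) + (0) + (24) + (-8) + (0)] = 24/24 = 1
  <chi_3*chi_3, chi_4> = (1/24)[1*(4)*conj(3) + 6*(0)*conj(1) + 3*(4)*conj(-1) + 8*(1)*conj(0) + 6*(0)*conj(-1)]
      = (1/24)[(12) + (0) + (-12) + (0) + (0)] = 0/24 = 0
  <chi_3*chi_3, chi_5> = (1/24)[1*(4)*conj(3) + 6*(0)*conj(-1) + 3*(4)*conj(-1) + 8*(1)*conj(0) + 6*(0)*conj(1)]
      = (1/24)[(12) + (0) + (-12) + (0) + (0)] = 0/24 = 0
Hence the multiplicities are chi_1: 1, chi_2: 1, chi_3: 1. Dimension check: dim(chi_3)*dim(chi_3) = 2*2 = 4 and sum (mult * dim) = 1*1 + 1*1 + 1*2 = 4.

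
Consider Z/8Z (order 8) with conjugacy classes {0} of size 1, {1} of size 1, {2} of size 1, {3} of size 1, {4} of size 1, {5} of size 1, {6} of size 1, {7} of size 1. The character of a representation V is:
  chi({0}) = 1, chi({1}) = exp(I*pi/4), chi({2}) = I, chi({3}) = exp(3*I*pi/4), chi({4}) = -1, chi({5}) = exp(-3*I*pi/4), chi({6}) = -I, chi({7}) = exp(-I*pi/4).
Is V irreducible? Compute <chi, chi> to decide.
Irreducible: <chi, chi> = 1.

<chi, chi> = (1/|G|) sum_C |C| * |chi(C)|^2 = (1/8)[1*|1|^2 + 1*|exp(I*pi/4)|^2 + 1*|I|^2 + 1*|exp(3*I*pi/4)|^2 + 1*|-1|^2 + 1*|exp(-3*I*pi/4)|^2 + 1*|-I|^2 + 1*|exp(-I*pi/4)|^2]
  = (1/8)[(1) + (1) + (1) + (1) + (1) + (1) + (1) + (1)] = 8/8 = 1.
(Exp terms are combined using exp(i*s)*conj(exp(i*t)) = exp(i*(s-t)), and sums of them are collapsed using the identity that for every m > 1 the m distinct m-th roots of unity sum to 0, e.g. 1 + exp(2*I*pi/3) + exp(-2*I*pi/3) = 0.)
A character is irreducible iff <chi, chi> = 1, so this representation is irreducible.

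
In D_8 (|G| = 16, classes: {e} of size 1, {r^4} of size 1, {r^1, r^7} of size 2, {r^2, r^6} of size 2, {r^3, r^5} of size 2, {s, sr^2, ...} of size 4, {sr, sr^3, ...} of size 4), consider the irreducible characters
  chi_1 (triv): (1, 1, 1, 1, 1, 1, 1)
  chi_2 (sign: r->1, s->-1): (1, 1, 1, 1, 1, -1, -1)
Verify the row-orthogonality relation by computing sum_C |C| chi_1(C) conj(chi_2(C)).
Sum = 0; so <chi_1, chi_2> = 0 (distinct irreducibles are orthogonal).

Working: Compute term by term over conjugacy classes (|C| * chi_1(C) * conj(chi_2(C))):
  1*(1)*conj(1) + 1*(1)*conj(1) + 2*(1)*conj(1) + 2*(1)*conj(1) + 2*(1)*conj(1) + 4*(1)*conj(-1) + 4*(1)*conj(-1)
  = (1) + (1) + (2) + (2) + (2) + (-4) + (-4)
  = 0.
Dividing by |G| = 16 gives 0/16 = 0, matching the row-orthogonality relation <chi_1, chi_2> = [chi_1 = chi_2].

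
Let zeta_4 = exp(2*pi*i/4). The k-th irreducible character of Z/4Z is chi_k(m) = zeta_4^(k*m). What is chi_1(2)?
chi_1(2) = zeta_4^2 = -1

Solution. chi_1(2) = zeta_4^(1*2) = zeta_4^2. Since zeta_4^4 = 1, this equals zeta_4^2 = exp(2*pi*i*2/4) = -1.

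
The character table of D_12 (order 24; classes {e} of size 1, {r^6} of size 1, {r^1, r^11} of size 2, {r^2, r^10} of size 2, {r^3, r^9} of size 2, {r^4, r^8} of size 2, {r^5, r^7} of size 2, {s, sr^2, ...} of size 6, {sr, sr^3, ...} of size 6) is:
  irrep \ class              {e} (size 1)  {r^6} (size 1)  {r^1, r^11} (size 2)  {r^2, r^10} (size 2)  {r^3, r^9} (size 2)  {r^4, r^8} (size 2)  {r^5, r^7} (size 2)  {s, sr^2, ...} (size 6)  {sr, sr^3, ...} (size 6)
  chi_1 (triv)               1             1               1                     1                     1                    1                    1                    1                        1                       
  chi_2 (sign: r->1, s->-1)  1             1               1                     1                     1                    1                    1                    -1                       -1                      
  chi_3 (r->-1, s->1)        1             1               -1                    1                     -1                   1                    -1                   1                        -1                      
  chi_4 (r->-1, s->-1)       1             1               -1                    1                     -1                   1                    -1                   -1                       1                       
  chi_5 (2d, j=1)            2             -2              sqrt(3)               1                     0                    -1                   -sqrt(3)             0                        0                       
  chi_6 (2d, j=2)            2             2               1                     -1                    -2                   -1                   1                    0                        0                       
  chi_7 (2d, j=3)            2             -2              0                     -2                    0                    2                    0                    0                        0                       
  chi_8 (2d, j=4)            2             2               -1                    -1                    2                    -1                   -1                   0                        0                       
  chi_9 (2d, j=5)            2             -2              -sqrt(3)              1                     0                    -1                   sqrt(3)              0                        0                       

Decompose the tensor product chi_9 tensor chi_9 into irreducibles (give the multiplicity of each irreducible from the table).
chi_9 tensor chi_9 = chi_1 + chi_2 + chi_6 (all other irreducibles have multiplicity 0).

Working: The character of a tensor product is the pointwise product (chi_9 * chi_9)(C) = chi_9(C) * chi_9(C):
  {e}: (2)*(2), {r^6}: (-2)*(-2), {r^1, r^11}: (-sqrt(3))*(-sqrt(3)), {r^2, r^10}: (1)*(1), {r^3, r^9}: (0)*(0), {r^4, r^8}: (-1)*(-1), {r^5, r^7}: (sqrt(3))*(sqrt(3)), {s, sr^2, ...}: (0)*(0), {sr, sr^3, ...}: (0)*(0)
so (chi_9 * chi_9) takes values
  {e} -> 4, {r^6} -> 4, {r^1, r^11} -> 3, {r^2, r^10} -> 1, {r^3, r^9} -> 0, {r^4, r^8} -> 1, {r^5, r^7} -> 3, {s, sr^2, ...} -> 0, {sr, sr^3, ...} -> 0.
Now take the inner product of this character with each irreducible chi from the table, <chi_9*chi_9, chi> = (1/24) sum_C |C| (chi_9*chi_9)(C) conj(chi(C)):
  <chi_9*chi_9, chi_1> = (1/24)[1*(4)*conj(1) + 1*(4)*conj(1) + 2*(3)*conj(1) + 2*(1)*conj(1) + 2*(0)*conj(1) + 2*(1)*conj(1) + 2*(3)*conj(1) + 6*(0)*conj(1) + 6*(0)*conj(1)]
      = (1/24)[(4) + (4) + (6) + (2) + (0) + (2) + (6) + (0) + (0)] = 24/24 = 1
  <chi_9*chi_9, chi_2> = (1/24)[1*(4)*conj(1) + 1*(4)*conj(1) + 2*(3)*conj(1) + 2*(1)*conj(1) + 2*(0)*conj(1) + 2*(1)*conj(1) + 2*(3)*conj(1) + 6*(0)*conj(-1) + 6*(0)*conj(-1)]
      = (1/24)[(4) + (4) + (6) + (2) + (0) + (2) + (6) + (0) + (0)] = 24/24 = 1
  <chi_9*chi_9, chi_3> = (1/24)[1*(4)*conj(1) + 1*(4)*conj(1) + 2*(3)*conj(-1) + 2*(1)*conj(1) + 2*(0)*conj(-1) + 2*(1)*conj(1) + 2*(3)*conj(-1) + 6*(0)*conj(1) + 6*(0)*conj(-1)]
      = (1/24)[(4) + (4) + (-6) + (2) + (0) + (2) + (-6) + (0) + (0)] = 0/24 = 0
  <chi_9*chi_9, chi_4> = (1/24)[1*(4)*conj(1) + 1*(4)*conj(1) + 2*(3)*conj(-1) + 2*(1)*conj(1) + 2*(0)*conj(-1) + 2*(1)*conj(1) + 2*(3)*conj(-1) + 6*(0)*conj(-1) + 6*(0)*conj(1)]
      = (1/24)[(4) + (4) + (-6) + (2) + (0) + (2) + (-6) + (0) + (0)] = 0/24 = 0
  <chi_9*chi_9, chi_5> = (1/24)[1*(4)*conj(2) + 1*(4)*conj(-2) + 2*(3)*conj(sqrt(3)) + 2*(1)*conj(1) + 2*(0)*conj(0) + 2*(1)*conj(-1) + 2*(3)*conj(-sqrt(3)) + 6*(0)*conj(0) + 6*(0)*conj(0)]
      = (1/24)[(8) + (-8) + (6*sqrt(3)) + (2) + (0) + (-2) + (-6*sqrt(3)) + (0) + (0)] = 0/24 = 0
  <chi_9*chi_9, chi_6> = (1/24)[1*(4)*conj(2) + 1*(4)*conj(2) + 2*(3)*conj(1) + 2*(1)*conj(-1) + 2*(0)*conj(-2) + 2*(1)*conj(-1) + 2*(3)*conj(1) + 6*(0)*conj(0) + 6*(0)*conj(0)]
      = (1/24)[(8) + (8) + (6) + (-2) + (0) + (-2) + (6) + (0) + (0)] = 24/24 = 1
  <chi_9*chi_9, chi_7> = (1/24)[1*(4)*conj(2) + 1*(4)*conj(-2) + 2*(3)*conj(0) + 2*(1)*conj(-2) + 2*(0)*conj(0) + 2*(1)*conj(2) + 2*(3)*conj(0) + 6*(0)*conj(0) + 6*(0)*conj(0)]
      = (1/24)[(8) + (-8) + (0) + (-4) + (0) + (4) + (0) + (0) + (0)] = 0/24 = 0
  <chi_9*chi_9, chi_8> = (1/24)[1*(4)*conj(2) + 1*(4)*conj(2) + 2*(3)*conj(-1) + 2*(1)*conj(-1) + 2*(0)*conj(2) + 2*(1)*conj(-1) + 2*(3)*conj(-1) + 6*(0)*conj(0) + 6*(0)*conj(0)]
      = (1/24)[(8) + (8) + (-6) + (-2) + (0) + (-2) + (-6) + (0) + (0)] = 0/24 = 0
  <chi_9*chi_9, chi_9> = (1/24)[1*(4)*conj(2) + 1*(4)*conj(-2) + 2*(3)*conj(-sqrt(3)) + 2*(1)*conj(1) + 2*(0)*conj(0) + 2*(1)*conj(-1) + 2*(3)*conj(sqrt(3)) + 6*(0)*conj(0) + 6*(0)*conj(0)]
      = (1/24)[(8) + (-8) + (-6*sqrt(3)) + (2) + (0) + (-2) + (6*sqrt(3)) + (0) + (0)] = 0/24 = 0
Hence the multiplicities are chi_1: 1, chi_2: 1, chi_6: 1. Dimension check: dim(chi_9)*dim(chi_9) = 2*2 = 4 and sum (mult * dim) = 1*1 + 1*1 + 1*2 = 4.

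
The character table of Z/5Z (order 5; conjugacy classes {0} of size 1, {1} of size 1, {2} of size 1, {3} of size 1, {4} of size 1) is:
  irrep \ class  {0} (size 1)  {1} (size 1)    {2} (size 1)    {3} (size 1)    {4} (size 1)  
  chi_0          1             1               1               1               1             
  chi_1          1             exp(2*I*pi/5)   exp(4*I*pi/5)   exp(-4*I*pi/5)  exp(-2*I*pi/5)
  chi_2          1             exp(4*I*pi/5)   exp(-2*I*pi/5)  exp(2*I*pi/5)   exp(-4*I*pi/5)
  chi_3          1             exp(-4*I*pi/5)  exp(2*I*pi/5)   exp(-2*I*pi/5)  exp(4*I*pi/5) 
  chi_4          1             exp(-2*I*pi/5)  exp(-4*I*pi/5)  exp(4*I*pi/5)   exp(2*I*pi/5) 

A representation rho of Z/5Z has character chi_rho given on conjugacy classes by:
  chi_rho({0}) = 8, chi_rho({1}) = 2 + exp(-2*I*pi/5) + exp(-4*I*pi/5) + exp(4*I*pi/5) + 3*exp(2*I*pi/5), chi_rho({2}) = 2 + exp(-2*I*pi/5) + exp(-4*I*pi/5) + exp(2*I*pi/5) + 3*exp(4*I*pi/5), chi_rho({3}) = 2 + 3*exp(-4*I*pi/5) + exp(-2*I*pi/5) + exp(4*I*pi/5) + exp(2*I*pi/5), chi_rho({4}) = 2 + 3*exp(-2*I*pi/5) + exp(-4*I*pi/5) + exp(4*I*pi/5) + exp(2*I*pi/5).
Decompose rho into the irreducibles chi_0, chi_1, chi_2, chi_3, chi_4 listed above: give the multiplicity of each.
Multiplicities: chi_0: 2, chi_1: 3, chi_2: 1, chi_3: 1, chi_4: 1.

Derivation: Use <chi_rho, chi> = (1/|G|) sum_C |C| * chi_rho(C) * conj(chi(C)) with |G| = 5 for each irreducible chi in the table:
  <chi_rho, chi_0> = (1/5)[1*(8)*conj(1) + 1*(2 + exp(-2*I*pi/5) + exp(-4*I*pi/5) + exp(4*I*pi/5) + 3*exp(2*I*pi/5))*conj(1) + 1*(2 + exp(-2*I*pi/5) + exp(-4*I*pi/5) + exp(2*I*pi/5) + 3*exp(4*I*pi/5))*conj(1) + 1*(2 + 3*exp(-4*I*pi/5) + exp(-2*I*pi/5) + exp(4*I*pi/5) + exp(2*I*pi/5))*conj(1) + 1*(2 + 3*exp(-2*I*pi/5) + exp(-4*I*pi/5) + exp(4*I*pi/5) + exp(2*I*pi/5))*conj(1)]
      = (1/5)[(8) + (2 + exp(-2*I*pi/5) + exp(-4*I*pi/5) + exp(4*I*pi/5) + 3*exp(2*I*pi/5)) + (2 + exp(-2*I*pi/5) + exp(-4*I*pi/5) + exp(2*I*pi/5) + 3*exp(4*I*pi/5)) + (2 + 3*exp(-4*I*pi/5) + exp(-2*I*pi/5) + exp(4*I*pi/5) + exp(2*I*pi/5)) + (2 + 3*exp(-2*I*pi/5) + exp(-4*I*pi/5) + exp(4*I*pi/5) + exp(2*I*pi/5))] = 10/5 = 2
  <chi_rho, chi_1> = (1/5)[1*(8)*conj(1) + 1*(2 + exp(-2*I*pi/5) + exp(-4*I*pi/5) + exp(4*I*pi/5) + 3*exp(2*I*pi/5))*conj(exp(2*I*pi/5)) + 1*(2 + exp(-2*I*pi/5) + exp(-4*I*pi/5) + exp(2*I*pi/5) + 3*exp(4*I*pi/5))*conj(exp(4*I*pi/5)) + 1*(2 + 3*exp(-4*I*pi/5) + exp(-2*I*pi/5) + exp(4*I*pi/5) + exp(2*I*pi/5))*conj(exp(-4*I*pi/5)) + 1*(2 + 3*exp(-2*I*pi/5) + exp(-4*I*pi/5) + exp(4*I*pi/5) + exp(2*I*pi/5))*conj(exp(-2*I*pi/5))]
      = (1/5)[(8) + (3 + 2*exp(-2*I*pi/5) + exp(-4*I*pi/5) + exp(4*I*pi/5) + exp(2*I*pi/5)) + (3 + 2*exp(-4*I*pi/5) + exp(-2*I*pi/5) + exp(4*I*pi/5) + exp(2*I*pi/5)) + (3 + exp(-2*I*pi/5) + exp(-4*I*pi/5) + exp(2*I*pi/5) + 2*exp(4*I*pi/5)) + (3 + exp(-2*I*pi/5) + exp(-4*I*pi/5) + exp(4*I*pi/5) + 2*exp(2*I*pi/5))] = 15/5 = 3
  <chi_rho, chi_2> = (1/5)[1*(8)*conj(1) + 1*(2 + exp(-2*I*pi/5) + exp(-4*I*pi/5) + exp(4*I*pi/5) + 3*exp(2*I*pi/5))*conj(exp(4*I*pi/5)) + 1*(2 + exp(-2*I*pi/5) + exp(-4*I*pi/5) + exp(2*I*pi/5) + 3*exp(4*I*pi/5))*conj(exp(-2*I*pi/5)) + 1*(2 + 3*exp(-4*I*pi/5) + exp(-2*I*pi/5) + exp(4*I*pi/5) + exp(2*I*pi/5))*conj(exp(2*I*pi/5)) + 1*(2 + 3*exp(-2*I*pi/5) + exp(-4*I*pi/5) + exp(4*I*pi/5) + exp(2*I*pi/5))*conj(exp(-4*I*pi/5))]
      = (1/5)[(8) + (1 + 3*exp(-2*I*pi/5) + 2*exp(-4*I*pi/5) + exp(4*I*pi/5) + exp(2*I*pi/5)) + (1 + 3*exp(-4*I*pi/5) + exp(-2*I*pi/5) + exp(4*I*pi/5) + 2*exp(2*I*pi/5)) + (1 + 2*exp(-2*I*pi/5) + exp(-4*I*pi/5) + exp(2*I*pi/5) + 3*exp(4*I*pi/5)) + (1 + exp(-2*I*pi/5) + exp(-4*I*pi/5) + 2*exp(4*I*pi/5) + 3*exp(2*I*pi/5))] = 5/5 = 1
  <chi_rho, chi_3> = (1/5)[1*(8)*conj(1) + 1*(2 + exp(-2*I*pi/5) + exp(-4*I*pi/5) + exp(4*I*pi/5) + 3*exp(2*I*pi/5))*conj(exp(-4*I*pi/5)) + 1*(2 + exp(-2*I*pi/5) + exp(-4*I*pi/5) + exp(2*I*pi/5) + 3*exp(4*I*pi/5))*conj(exp(2*I*pi/5)) + 1*(2 + 3*exp(-4*I*pi/5) + exp(-2*I*pi/5) + exp(4*I*pi/5) + exp(2*I*pi/5))*conj(exp(-2*I*pi/5)) + 1*(2 + 3*exp(-2*I*pi/5) + exp(-4*I*pi/5) + exp(4*I*pi/5) + exp(2*I*pi/5))*conj(exp(4*I*pi/5))]
      = (1/5)[(8) + (1 + 3*exp(-4*I*pi/5) + exp(-2*I*pi/5) + exp(2*I*pi/5) + 2*exp(4*I*pi/5)) + (1 + 2*exp(-2*I*pi/5) + exp(-4*I*pi/5) + exp(4*I*pi/5) + 3*exp(2*I*pi/5)) + (1 + 3*exp(-2*I*pi/5) + exp(-4*I*pi/5) + exp(4*I*pi/5) + 2*exp(2*I*pi/5)) + (1 + 2*exp(-4*I*pi/5) + exp(-2*I*pi/5) + exp(2*I*pi/5) + 3*exp(4*I*pi/5))] = 5/5 = 1
  <chi_rho, chi_4> = (1/5)[1*(8)*conj(1) + 1*(2 + exp(-2*I*pi/5) + exp(-4*I*pi/5) + exp(4*I*pi/5) + 3*exp(2*I*pi/5))*conj(exp(-2*I*pi/5)) + 1*(2 + exp(-2*I*pi/5) + exp(-4*I*pi/5) + exp(2*I*pi/5) + 3*exp(4*I*pi/5))*conj(exp(-4*I*pi/5)) + 1*(2 + 3*exp(-4*I*pi/5) + exp(-2*I*pi/5) + exp(4*I*pi/5) + exp(2*I*pi/5))*conj(exp(4*I*pi/5)) + 1*(2 + 3*exp(-2*I*pi/5) + exp(-4*I*pi/5) + exp(4*I*pi/5) + exp(2*I*pi/5))*conj(exp(2*I*pi/5))]
      = (1/5)[(8) + (1 + exp(-2*I*pi/5) + exp(-4*I*pi/5) + 3*exp(4*I*pi/5) + 2*exp(2*I*pi/5)) + (1 + 3*exp(-2*I*pi/5) + exp(-4*I*pi/5) + exp(2*I*pi/5) + 2*exp(4*I*pi/5)) + (1 + 2*exp(-4*I*pi/5) + exp(-2*I*pi/5) + exp(4*I*pi/5) + 3*exp(2*I*pi/5)) + (1 + 2*exp(-2*I*pi/5) + 3*exp(-4*I*pi/5) + exp(4*I*pi/5) + exp(2*I*pi/5))] = 5/5 = 1
(Exp terms are combined using exp(i*s)*conj(exp(i*t)) = exp(i*(s-t)), and sums of them are collapsed using the identity that for every m > 1 the m distinct m-th roots of unity sum to 0, e.g. 1 + exp(2*I*pi/3) + exp(-2*I*pi/3) = 0.)
Dimension check: dim(rho) = sum (mult * dim) = 2*1 + 3*1 + 1*1 + 1*1 + 1*1 = 8 = chi_rho(e) = 8.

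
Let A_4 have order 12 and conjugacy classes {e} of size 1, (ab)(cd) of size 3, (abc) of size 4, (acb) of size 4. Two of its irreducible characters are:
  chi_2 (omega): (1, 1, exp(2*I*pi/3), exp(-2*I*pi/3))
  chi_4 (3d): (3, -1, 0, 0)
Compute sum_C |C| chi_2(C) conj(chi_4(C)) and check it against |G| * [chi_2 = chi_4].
Sum = 0; so <chi_2, chi_4> = 0 (distinct irreducibles are orthogonal).

Derivation: Compute term by term over conjugacy classes (|C| * chi_2(C) * conj(chi_4(C))):
  1*(1)*conj(3) + 3*(1)*conj(-1) + 4*(exp(2*I*pi/3))*conj(0) + 4*(exp(-2*I*pi/3))*conj(0)
  = (3) + (-3) + (0) + (0)
  = 0.
(Exp terms are combined using exp(i*s)*conj(exp(i*t)) = exp(i*(s-t)), and sums of them are collapsed using the identity that for every m > 1 the m distinct m-th roots of unity sum to 0, e.g. 1 + exp(2*I*pi/3) + exp(-2*I*pi/3) = 0.)
Dividing by |G| = 12 gives 0/12 = 0, matching the row-orthogonality relation <chi_2, chi_4> = [chi_2 = chi_4].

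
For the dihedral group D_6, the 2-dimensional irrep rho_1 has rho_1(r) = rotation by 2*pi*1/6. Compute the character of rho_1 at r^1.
chi_{rho_1}(r^1) = 2*cos(2*pi*1*1/6) = 1

Solution. rho_1(r^1) is rotation by angle 2*pi*1*1/6, whose trace is 2*cos(2*pi*1*1/6) = 1.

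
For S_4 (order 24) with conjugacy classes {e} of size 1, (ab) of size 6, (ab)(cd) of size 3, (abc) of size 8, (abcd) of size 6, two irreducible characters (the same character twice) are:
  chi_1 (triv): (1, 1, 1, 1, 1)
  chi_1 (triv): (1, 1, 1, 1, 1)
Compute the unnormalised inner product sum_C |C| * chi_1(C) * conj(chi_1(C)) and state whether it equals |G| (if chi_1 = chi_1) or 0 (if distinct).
Sum = 24 = |G| = 24; so <chi_1, chi_1> = 1 (norm-1 confirms irreducibility).

Compute term by term over conjugacy classes (|C| * chi_1(C) * conj(chi_1(C))):
  1*(1)*conj(1) + 6*(1)*conj(1) + 3*(1)*conj(1) + 8*(1)*conj(1) + 6*(1)*conj(1)
  = (1) + (6) + (3) + (8) + (6)
  = 24.
Dividing by |G| = 24 gives 24/24 = 1, matching the row-orthogonality relation <chi_1, chi_1> = [chi_1 = chi_1].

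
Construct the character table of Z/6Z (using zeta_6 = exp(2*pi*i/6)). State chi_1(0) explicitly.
Character table of Z/6Z (irreps indexed chi_0,...,chi_5 with chi_k(m) = zeta_6^(k*m), zeta_6 = exp(2*pi*i/6)):
  irrep \ class  {0} (size 1)  {1} (size 1)    {2} (size 1)    {3} (size 1)  {4} (size 1)    {5} (size 1)  
  chi_0          1             1               1               1             1               1             
  chi_1          1             exp(I*pi/3)     exp(2*I*pi/3)   -1            exp(-2*I*pi/3)  exp(-I*pi/3)  
  chi_2          1             exp(2*I*pi/3)   exp(-2*I*pi/3)  1             exp(2*I*pi/3)   exp(-2*I*pi/3)
  chi_3          1             -1              1               -1            1               -1            
  chi_4          1             exp(-2*I*pi/3)  exp(2*I*pi/3)   1             exp(-2*I*pi/3)  exp(2*I*pi/3) 
  chi_5          1             exp(-I*pi/3)    exp(-2*I*pi/3)  -1            exp(2*I*pi/3)   exp(I*pi/3)   

Spot check: chi_1(0) = zeta_6^(1*0) = zeta_6^0 = 1.

Reasoning: Z/6Z is abelian, so all 6 irreducible complex representations are 1-dimensional. They are given by chi_k(m) = zeta_6^(k*m) for k = 0,...,5. Row orthogonality: sum_m chi_k(m) conj(chi_l(m)) = 6 * [k = l].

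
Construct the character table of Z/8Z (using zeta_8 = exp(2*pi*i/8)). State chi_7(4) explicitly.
Character table of Z/8Z (irreps indexed chi_0,...,chi_7 with chi_k(m) = zeta_8^(k*m), zeta_8 = exp(2*pi*i/8)):
  irrep \ class  {0} (size 1)  {1} (size 1)    {2} (size 1)  {3} (size 1)    {4} (size 1)  {5} (size 1)    {6} (size 1)  {7} (size 1)  
  chi_0          1             1               1             1               1             1               1             1             
  chi_1          1             exp(I*pi/4)     I             exp(3*I*pi/4)   -1            exp(-3*I*pi/4)  -I            exp(-I*pi/4)  
  chi_2          1             I               -1            -I              1             I               -1            -I            
  chi_3          1             exp(3*I*pi/4)   -I            exp(I*pi/4)     -1            exp(-I*pi/4)    I             exp(-3*I*pi/4)
  chi_4          1             -1              1             -1              1             -1              1             -1            
  chi_5          1             exp(-3*I*pi/4)  I             exp(-I*pi/4)    -1            exp(I*pi/4)     -I            exp(3*I*pi/4) 
  chi_6          1             -I              -1            I               1             -I              -1            I             
  chi_7          1             exp(-I*pi/4)    -I            exp(-3*I*pi/4)  -1            exp(3*I*pi/4)   I             exp(I*pi/4)   

Spot check: chi_7(4) = zeta_8^(7*4) = zeta_8^28 = -1.

Working: Z/8Z is abelian, so all 8 irreducible complex representations are 1-dimensional. They are given by chi_k(m) = zeta_8^(k*m) for k = 0,...,7. Row orthogonality: sum_m chi_k(m) conj(chi_l(m)) = 8 * [k = l].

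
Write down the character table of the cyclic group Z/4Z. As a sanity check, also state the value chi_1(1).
Character table of Z/4Z (irreps indexed chi_0,...,chi_3 with chi_k(m) = zeta_4^(k*m), zeta_4 = exp(2*pi*i/4)):
  irrep \ class  {0} (size 1)  {1} (size 1)  {2} (size 1)  {3} (size 1)
  chi_0          1             1             1             1           
  chi_1          1             I             -1            -I          
  chi_2          1             -1            1             -1          
  chi_3          1             -I            -1            I           

Spot check: chi_1(1) = zeta_4^(1*1) = zeta_4^1 = I.

Why: Z/4Z is abelian, so all 4 irreducible complex representations are 1-dimensional. They are given by chi_k(m) = zeta_4^(k*m) for k = 0,...,3. Row orthogonality: sum_m chi_k(m) conj(chi_l(m)) = 4 * [k = l].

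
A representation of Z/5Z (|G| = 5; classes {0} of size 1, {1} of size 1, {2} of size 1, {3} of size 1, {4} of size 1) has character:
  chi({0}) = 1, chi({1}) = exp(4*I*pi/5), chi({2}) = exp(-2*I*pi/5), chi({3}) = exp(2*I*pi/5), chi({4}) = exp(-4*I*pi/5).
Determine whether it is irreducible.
Irreducible: <chi, chi> = 1.

Reasoning: <chi, chi> = (1/|G|) sum_C |C| * |chi(C)|^2 = (1/5)[1*|1|^2 + 1*|exp(4*I*pi/5)|^2 + 1*|exp(-2*I*pi/5)|^2 + 1*|exp(2*I*pi/5)|^2 + 1*|exp(-4*I*pi/5)|^2]
  = (1/5)[(1) + (1) + (1) + (1) + (1)] = 5/5 = 1.
(Exp terms are combined using exp(i*s)*conj(exp(i*t)) = exp(i*(s-t)), and sums of them are collapsed using the identity that for every m > 1 the m distinct m-th roots of unity sum to 0, e.g. 1 + exp(2*I*pi/3) + exp(-2*I*pi/3) = 0.)
A character is irreducible iff <chi, chi> = 1, so this representation is irreducible.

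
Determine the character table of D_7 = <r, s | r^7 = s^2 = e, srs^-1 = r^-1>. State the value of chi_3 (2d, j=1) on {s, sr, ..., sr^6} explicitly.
Conjugacy classes: {e} of size 1, {r^1, r^6} of size 2, {r^2, r^5} of size 2, {r^3, r^4} of size 2, {s, sr, ..., sr^6} of size 7.
Character table:
  irrep \ class              {e} (size 1)  {r^1, r^6} (size 2)  {r^2, r^5} (size 2)  {r^3, r^4} (size 2)  {s, sr, ..., sr^6} (size 7)
  chi_1 (triv)               1             1                    1                    1                    1                          
  chi_2 (sign: r->1, s->-1)  1             1                    1                    1                    -1                         
  chi_3 (2d, j=1)            2             2*cos(2*pi/7)        -2*cos(3*pi/7)       -2*cos(pi/7)         0                          
  chi_4 (2d, j=2)            2             -2*cos(3*pi/7)       -2*cos(pi/7)         2*cos(2*pi/7)        0                          
  chi_5 (2d, j=3)            2             -2*cos(pi/7)         2*cos(2*pi/7)        -2*cos(3*pi/7)       0                          

Spot check: chi_3 (2d, j=1) on {s, sr, ..., sr^6} = 0.

Why: D_7 has order 2*7 = 14 with 5 conjugacy classes, hence 5 irreducibles. Sum of squared dims 1 + 1 + 4 + 4 + 4 = 14 = |G|. Linear characters come from the abelianisation; the 2-dimensional irreps have character r^k -> 2*cos(2*pi*j*k/7), reflections -> 0.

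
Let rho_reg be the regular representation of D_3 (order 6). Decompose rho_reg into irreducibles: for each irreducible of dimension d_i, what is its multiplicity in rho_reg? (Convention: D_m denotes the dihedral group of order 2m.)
Each irreducible V_i of dimension d_i appears with multiplicity d_i, i.e. rho_reg = (direct sum over all irreducibles V_i) d_i V_i. The irreducible dimensions for D_3 are 1, 1, 2: 2 irreducibles of dimension 1, each with multiplicity 1; 1 irreducible of dimension 2, with multiplicity 2. Total dimension 2*1*1 + 1*2*2 = 6 = |G|.

Justification: General theorem: in the regular representation of a finite group G, each irreducible appears with multiplicity equal to its dimension. Check: dim(rho_reg) = sum d_i^2 = 1 + 1 + 4 = 6 = |G|.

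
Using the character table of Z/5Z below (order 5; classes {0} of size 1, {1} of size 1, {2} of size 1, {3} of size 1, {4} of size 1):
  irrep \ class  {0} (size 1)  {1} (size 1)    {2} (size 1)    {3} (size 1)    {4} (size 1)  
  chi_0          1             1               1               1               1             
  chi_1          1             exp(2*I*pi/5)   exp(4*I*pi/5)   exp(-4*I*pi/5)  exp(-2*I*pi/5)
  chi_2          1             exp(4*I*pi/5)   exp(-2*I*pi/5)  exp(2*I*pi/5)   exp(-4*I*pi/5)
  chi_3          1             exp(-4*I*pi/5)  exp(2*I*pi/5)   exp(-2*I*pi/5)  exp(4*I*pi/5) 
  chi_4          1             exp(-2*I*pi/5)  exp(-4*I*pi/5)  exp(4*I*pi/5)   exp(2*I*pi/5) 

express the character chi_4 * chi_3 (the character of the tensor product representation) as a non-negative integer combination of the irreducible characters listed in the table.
chi_4 tensor chi_3 = chi_2 (all other irreducibles have multiplicity 0).

Proof sketch: The character of a tensor product is the pointwise product (chi_4 * chi_3)(C) = chi_4(C) * chi_3(C):
  {0}: (1)*(1), {1}: (exp(-2*I*pi/5))*(exp(-4*I*pi/5)), {2}: (exp(-4*I*pi/5))*(exp(2*I*pi/5)), {3}: (exp(4*I*pi/5))*(exp(-2*I*pi/5)), {4}: (exp(2*I*pi/5))*(exp(4*I*pi/5))
so (chi_4 * chi_3) takes values
  {0} -> 1, {1} -> exp(4*I*pi/5), {2} -> exp(-2*I*pi/5), {3} -> exp(2*I*pi/5), {4} -> exp(-4*I*pi/5).
Now take the inner product of this character with each irreducible chi from the table, <chi_4*chi_3, chi> = (1/5) sum_C |C| (chi_4*chi_3)(C) conj(chi(C)):
  <chi_4*chi_3, chi_0> = (1/5)[1*(1)*conj(1) + 1*(exp(4*I*pi/5))*conj(1) + 1*(exp(-2*I*pi/5))*conj(1) + 1*(exp(2*I*pi/5))*conj(1) + 1*(exp(-4*I*pi/5))*conj(1)]
      = (1/5)[(1) + (exp(4*I*pi/5)) + (exp(-2*I*pi/5)) + (exp(2*I*pi/5)) + (exp(-4*I*pi/5))] = 0/5 = 0
  <chi_4*chi_3, chi_1> = (1/5)[1*(1)*conj(1) + 1*(exp(4*I*pi/5))*conj(exp(2*I*pi/5)) + 1*(exp(-2*I*pi/5))*conj(exp(4*I*pi/5)) + 1*(exp(2*I*pi/5))*conj(exp(-4*I*pi/5)) + 1*(exp(-4*I*pi/5))*conj(exp(-2*I*pi/5))]
      = (1/5)[(1) + (exp(2*I*pi/5)) + (exp(4*I*pi/5)) + (exp(-4*I*pi/5)) + (exp(-2*I*pi/5))] = 0/5 = 0
  <chi_4*chi_3, chi_2> = (1/5)[1*(1)*conj(1) + 1*(exp(4*I*pi/5))*conj(exp(4*I*pi/5)) + 1*(exp(-2*I*pi/5))*conj(exp(-2*I*pi/5)) + 1*(exp(2*I*pi/5))*conj(exp(2*I*pi/5)) + 1*(exp(-4*I*pi/5))*conj(exp(-4*I*pi/5))]
      = (1/5)[(1) + (1) + (1) + (1) + (1)] = 5/5 = 1
  <chi_4*chi_3, chi_3> = (1/5)[1*(1)*conj(1) + 1*(exp(4*I*pi/5))*conj(exp(-4*I*pi/5)) + 1*(exp(-2*I*pi/5))*conj(exp(2*I*pi/5)) + 1*(exp(2*I*pi/5))*conj(exp(-2*I*pi/5)) + 1*(exp(-4*I*pi/5))*conj(exp(4*I*pi/5))]
      = (1/5)[(1) + (exp(-2*I*pi/5)) + (exp(-4*I*pi/5)) + (exp(4*I*pi/5)) + (exp(2*I*pi/5))] = 0/5 = 0
  <chi_4*chi_3, chi_4> = (1/5)[1*(1)*conj(1) + 1*(exp(4*I*pi/5))*conj(exp(-2*I*pi/5)) + 1*(exp(-2*I*pi/5))*conj(exp(-4*I*pi/5)) + 1*(exp(2*I*pi/5))*conj(exp(4*I*pi/5)) + 1*(exp(-4*I*pi/5))*conj(exp(2*I*pi/5))]
      = (1/5)[(1) + (exp(-4*I*pi/5)) + (exp(2*I*pi/5)) + (exp(-2*I*pi/5)) + (exp(4*I*pi/5))] = 0/5 = 0
(Exp terms are combined using exp(i*s)*conj(exp(i*t)) = exp(i*(s-t)), and sums of them are collapsed using the identity that for every m > 1 the m distinct m-th roots of unity sum to 0, e.g. 1 + exp(2*I*pi/3) + exp(-2*I*pi/3) = 0.)
Hence the multiplicities are chi_2: 1. Dimension check: dim(chi_4)*dim(chi_3) = 1*1 = 1 and sum (mult * dim) = 1*1 = 1.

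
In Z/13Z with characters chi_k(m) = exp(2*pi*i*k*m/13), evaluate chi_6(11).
chi_6(11) = zeta_13^66 = exp(2*I*pi/13)

Justification: chi_6(11) = zeta_13^(6*11) = zeta_13^66. Since zeta_13^13 = 1, this equals zeta_13^1 = exp(2*pi*i*1/13) = exp(2*I*pi/13).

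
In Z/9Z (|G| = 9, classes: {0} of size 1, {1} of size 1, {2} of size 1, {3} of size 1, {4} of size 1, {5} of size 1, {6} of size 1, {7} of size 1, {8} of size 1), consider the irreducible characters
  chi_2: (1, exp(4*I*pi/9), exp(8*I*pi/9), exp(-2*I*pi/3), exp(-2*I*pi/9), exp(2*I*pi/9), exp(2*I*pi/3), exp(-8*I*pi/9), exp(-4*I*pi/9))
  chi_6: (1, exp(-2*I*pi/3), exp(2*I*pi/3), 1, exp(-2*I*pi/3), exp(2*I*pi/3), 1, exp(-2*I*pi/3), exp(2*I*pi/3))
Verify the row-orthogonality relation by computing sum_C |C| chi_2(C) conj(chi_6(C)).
Sum = 0; so <chi_2, chi_6> = 0 (distinct irreducibles are orthogonal).

Proof sketch: Compute term by term over conjugacy classes (|C| * chi_2(C) * conj(chi_6(C))):
  1*(1)*conj(1) + 1*(exp(4*I*pi/9))*conj(exp(-2*I*pi/3)) + 1*(exp(8*I*pi/9))*conj(exp(2*I*pi/3)) + 1*(exp(-2*I*pi/3))*conj(1) + 1*(exp(-2*I*pi/9))*conj(exp(-2*I*pi/3)) + 1*(exp(2*I*pi/9))*conj(exp(2*I*pi/3)) + 1*(exp(2*I*pi/3))*conj(1) + 1*(exp(-8*I*pi/9))*conj(exp(-2*I*pi/3)) + 1*(exp(-4*I*pi/9))*conj(exp(2*I*pi/3))
  = (1) + (exp(-8*I*pi/9)) + (exp(2*I*pi/9)) + (exp(-2*I*pi/3)) + (exp(4*I*pi/9)) + (exp(-4*I*pi/9)) + (exp(2*I*pi/3)) + (exp(-2*I*pi/9)) + (exp(8*I*pi/9))
  = 0.
(Exp terms are combined using exp(i*s)*conj(exp(i*t)) = exp(i*(s-t)), and sums of them are collapsed using the identity that for every m > 1 the m distinct m-th roots of unity sum to 0, e.g. 1 + exp(2*I*pi/3) + exp(-2*I*pi/3) = 0.)
Dividing by |G| = 9 gives 0/9 = 0, matching the row-orthogonality relation <chi_2, chi_6> = [chi_2 = chi_6].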